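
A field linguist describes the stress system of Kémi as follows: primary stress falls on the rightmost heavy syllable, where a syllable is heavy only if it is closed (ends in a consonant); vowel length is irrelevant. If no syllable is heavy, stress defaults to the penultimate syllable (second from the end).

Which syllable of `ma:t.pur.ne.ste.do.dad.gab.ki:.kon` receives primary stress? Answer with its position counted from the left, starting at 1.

9

Weights: 1 ma:t H, 2 pur H, 3 ne L, 4 ste L, 5 do L, 6 dad H, 7 gab H, 8 ki: L, 9 kon H.
Heavy syllables in the domain: 1, 2, 6, 7, 9. The rightmost is syllable 9 (kon).
Primary stress: syllable 9 → ma:t.pur.ne.ste.do.dad.gab.ki:.ˈkon.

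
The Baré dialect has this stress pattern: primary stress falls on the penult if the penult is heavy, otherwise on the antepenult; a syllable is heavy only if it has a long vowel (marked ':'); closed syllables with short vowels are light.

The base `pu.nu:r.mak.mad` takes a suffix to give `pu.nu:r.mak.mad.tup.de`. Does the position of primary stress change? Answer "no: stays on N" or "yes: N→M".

yes: 2→4

Base `pu.nu:r.mak.mad` (4 syllables):
  Weights: 2 nu:r H, 3 mak L, 4 mad L.
  The penult (syllable 3, mak) is light, so stress falls on the antepenult (syllable 2, nu:r).
  → primary stress on syllable 2.
Suffixed `pu.nu:r.mak.mad.tup.de` (6 syllables):
  Weights: 4 mad L, 5 tup L, 6 de L.
  The penult (syllable 5, tup) is light, so stress falls on the antepenult (syllable 4, mad).
  → primary stress on syllable 4.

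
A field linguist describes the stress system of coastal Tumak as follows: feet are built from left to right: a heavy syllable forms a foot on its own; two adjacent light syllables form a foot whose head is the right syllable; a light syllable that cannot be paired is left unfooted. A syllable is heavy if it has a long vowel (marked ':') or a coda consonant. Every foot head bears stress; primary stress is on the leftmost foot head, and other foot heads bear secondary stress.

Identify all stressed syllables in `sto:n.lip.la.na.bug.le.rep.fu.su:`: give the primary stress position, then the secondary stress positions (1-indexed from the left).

primary 1, secondary 2, 4, 5, 7, 9

Weights: 1 sto:n H, 2 lip H, 3 la L, 4 na L, 5 bug H, 6 le L, 7 rep H, 8 fu L, 9 su: H.
Parse left to right (heavy = foot alone; LL = one foot; stranded L unfooted): (ˈsto:n) (ˈlip) (la.ˈna) (ˈbug) le (ˈrep) fu (ˈsu:).
Foot heads: 1, 2, 4, 5, 7, 9.
Primary stress on the leftmost head = syllable 1.
Secondary stress on 2, 4, 5, 7, 9: ˈsto:n.ˌlip.la.ˌna.ˌbug.le.ˌrep.fu.ˌsu:.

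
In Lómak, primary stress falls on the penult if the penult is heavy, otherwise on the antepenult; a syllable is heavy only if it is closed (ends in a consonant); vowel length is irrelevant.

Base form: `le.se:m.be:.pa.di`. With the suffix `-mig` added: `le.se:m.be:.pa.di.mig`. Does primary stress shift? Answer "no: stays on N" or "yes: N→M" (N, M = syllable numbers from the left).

Base `le.se:m.be:.pa.di` (5 syllables):
  Weights: 3 be: L, 4 pa L, 5 di L.
  The penult (syllable 4, pa) is light, so stress falls on the antepenult (syllable 3, be:).
  → primary stress on syllable 3.
Suffixed `le.se:m.be:.pa.di.mig` (6 syllables):
  Weights: 4 pa L, 5 di L, 6 mig H.
  The penult (syllable 5, di) is light, so stress falls on the antepenult (syllable 4, pa).
  → primary stress on syllable 4.

yes: 3→4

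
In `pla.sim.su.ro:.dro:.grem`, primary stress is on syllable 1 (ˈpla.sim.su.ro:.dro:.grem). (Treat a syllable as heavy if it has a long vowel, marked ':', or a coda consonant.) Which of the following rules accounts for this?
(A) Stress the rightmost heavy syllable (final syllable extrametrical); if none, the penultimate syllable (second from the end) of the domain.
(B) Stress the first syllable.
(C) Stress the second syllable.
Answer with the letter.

Rule A → syllable 5 (observed: 1).
Rule B → syllable 1 ✓.
Rule C → syllable 2 (observed: 1).

B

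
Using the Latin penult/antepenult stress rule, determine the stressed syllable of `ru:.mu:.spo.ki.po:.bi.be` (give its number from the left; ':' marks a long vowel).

5

Classical Latin: stress the penult if heavy (long vowel or closed), else the antepenult.
Weights: 5 po: H, 6 bi L, 7 be L.
The penult (syllable 6, bi) is light, so stress falls on the antepenult (syllable 5, po:).
Stress on syllable 5: ru:.mu:.spo.ki.ˈpo:.bi.be.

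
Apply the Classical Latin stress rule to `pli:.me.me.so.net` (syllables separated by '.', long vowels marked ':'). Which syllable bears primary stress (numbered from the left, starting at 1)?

Classical Latin: stress the penult if heavy (long vowel or closed), else the antepenult.
Weights: 3 me L, 4 so L, 5 net H.
The penult (syllable 4, so) is light, so stress falls on the antepenult (syllable 3, me).
Stress on syllable 3: pli:.me.ˈme.so.net.

3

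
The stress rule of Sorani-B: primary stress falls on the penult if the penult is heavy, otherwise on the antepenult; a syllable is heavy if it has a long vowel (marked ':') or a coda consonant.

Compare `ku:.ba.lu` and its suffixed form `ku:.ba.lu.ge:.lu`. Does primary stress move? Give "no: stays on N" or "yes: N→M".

yes: 1→4

Base `ku:.ba.lu` (3 syllables):
  Weights: 1 ku: H, 2 ba L, 3 lu L.
  The penult (syllable 2, ba) is light, so stress falls on the antepenult (syllable 1, ku:).
  → primary stress on syllable 1.
Suffixed `ku:.ba.lu.ge:.lu` (5 syllables):
  Weights: 3 lu L, 4 ge: H, 5 lu L.
  The penult (syllable 4, ge:) is heavy, so it takes stress.
  → primary stress on syllable 4.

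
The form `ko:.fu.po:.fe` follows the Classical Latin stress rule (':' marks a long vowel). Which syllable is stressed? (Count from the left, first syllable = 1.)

Classical Latin: stress the penult if heavy (long vowel or closed), else the antepenult.
Weights: 2 fu L, 3 po: H, 4 fe L.
The penult (syllable 3, po:) is heavy, so it takes stress.
Stress on syllable 3: ko:.fu.ˈpo:.fe.

3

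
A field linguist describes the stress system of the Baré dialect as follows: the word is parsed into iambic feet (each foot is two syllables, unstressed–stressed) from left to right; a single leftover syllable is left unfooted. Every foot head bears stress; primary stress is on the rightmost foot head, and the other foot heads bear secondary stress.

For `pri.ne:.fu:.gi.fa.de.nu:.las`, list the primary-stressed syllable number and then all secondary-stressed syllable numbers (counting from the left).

primary 8, secondary 2, 4, 6

Parse left to right into iambic (σˈσ) feet: (pri.ˈne:) (fu:.ˈgi) (fa.ˈde) (nu:.ˈlas).
Foot heads (stressed positions): 2, 4, 6, 8.
End Rule Rightmost: primary stress on the rightmost head = syllable 8.
Secondary stress on 2, 4, 6: pri.ˌne:.fu:.ˌgi.fa.ˌde.nu:.ˈlas.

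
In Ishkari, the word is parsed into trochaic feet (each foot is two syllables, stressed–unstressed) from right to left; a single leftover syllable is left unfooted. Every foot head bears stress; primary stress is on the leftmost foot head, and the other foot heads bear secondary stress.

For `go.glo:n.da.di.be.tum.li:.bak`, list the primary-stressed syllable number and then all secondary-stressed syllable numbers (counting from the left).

primary 1, secondary 3, 5, 7

Parse right to left into trochaic (ˈσσ) feet: (ˈgo.glo:n) (ˈda.di) (ˈbe.tum) (ˈli:.bak).
Foot heads (stressed positions): 1, 3, 5, 7.
End Rule Leftmost: primary stress on the leftmost head = syllable 1.
Secondary stress on 3, 5, 7: ˈgo.glo:n.ˌda.di.ˌbe.tum.ˌli:.bak.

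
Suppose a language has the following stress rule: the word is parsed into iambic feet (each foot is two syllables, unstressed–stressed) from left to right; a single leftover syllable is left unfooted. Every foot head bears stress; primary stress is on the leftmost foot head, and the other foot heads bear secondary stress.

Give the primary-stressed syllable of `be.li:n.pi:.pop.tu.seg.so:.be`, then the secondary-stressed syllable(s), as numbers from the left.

Parse left to right into iambic (σˈσ) feet: (be.ˈli:n) (pi:.ˈpop) (tu.ˈseg) (so:.ˈbe).
Foot heads (stressed positions): 2, 4, 6, 8.
End Rule Leftmost: primary stress on the leftmost head = syllable 2.
Secondary stress on 4, 6, 8: be.ˈli:n.pi:.ˌpop.tu.ˌseg.so:.ˌbe.

primary 2, secondary 4, 6, 8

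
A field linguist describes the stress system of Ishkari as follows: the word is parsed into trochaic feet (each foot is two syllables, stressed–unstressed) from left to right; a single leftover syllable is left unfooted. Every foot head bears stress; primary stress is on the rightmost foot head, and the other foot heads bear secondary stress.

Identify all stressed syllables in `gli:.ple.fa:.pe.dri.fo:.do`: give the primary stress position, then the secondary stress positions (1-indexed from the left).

primary 5, secondary 1, 3

Parse left to right into trochaic (ˈσσ) feet: (ˈgli:.ple) (ˈfa:.pe) (ˈdri.fo:) do. Syllable 7 is left unfooted.
Foot heads (stressed positions): 1, 3, 5.
End Rule Rightmost: primary stress on the rightmost head = syllable 5.
Secondary stress on 1, 3: ˌgli:.ple.ˌfa:.pe.ˈdri.fo:.do.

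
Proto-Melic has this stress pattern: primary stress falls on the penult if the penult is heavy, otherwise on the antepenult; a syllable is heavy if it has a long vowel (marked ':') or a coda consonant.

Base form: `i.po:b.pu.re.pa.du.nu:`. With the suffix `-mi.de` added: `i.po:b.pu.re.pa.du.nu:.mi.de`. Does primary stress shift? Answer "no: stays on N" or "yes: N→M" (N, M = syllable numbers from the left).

Base `i.po:b.pu.re.pa.du.nu:` (7 syllables):
  Weights: 5 pa L, 6 du L, 7 nu: H.
  The penult (syllable 6, du) is light, so stress falls on the antepenult (syllable 5, pa).
  → primary stress on syllable 5.
Suffixed `i.po:b.pu.re.pa.du.nu:.mi.de` (9 syllables):
  Weights: 7 nu: H, 8 mi L, 9 de L.
  The penult (syllable 8, mi) is light, so stress falls on the antepenult (syllable 7, nu:).
  → primary stress on syllable 7.

yes: 5→7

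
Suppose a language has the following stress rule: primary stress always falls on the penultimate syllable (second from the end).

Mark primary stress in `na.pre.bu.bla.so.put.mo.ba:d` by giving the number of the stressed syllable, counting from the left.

The word has 8 syllables; the penultimate syllable (second from the end) is syllable 7 (mo).
Primary stress: syllable 7 → na.pre.bu.bla.so.put.ˈmo.ba:d.

7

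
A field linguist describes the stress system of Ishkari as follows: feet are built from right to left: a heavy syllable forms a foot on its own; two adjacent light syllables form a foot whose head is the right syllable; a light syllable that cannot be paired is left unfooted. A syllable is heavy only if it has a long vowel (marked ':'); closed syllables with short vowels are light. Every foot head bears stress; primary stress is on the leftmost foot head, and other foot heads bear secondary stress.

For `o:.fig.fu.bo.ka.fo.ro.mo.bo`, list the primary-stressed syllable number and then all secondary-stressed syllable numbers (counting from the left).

Weights: 1 o: H, 2 fig L, 3 fu L, 4 bo L, 5 ka L, 6 fo L, 7 ro L, 8 mo L, 9 bo L.
Parse right to left (heavy = foot alone; LL = one foot; stranded L unfooted): (ˈo:) (fig.ˈfu) (bo.ˈka) (fo.ˈro) (mo.ˈbo).
Foot heads: 1, 3, 5, 7, 9.
Primary stress on the leftmost head = syllable 1.
Secondary stress on 3, 5, 7, 9: ˈo:.fig.ˌfu.bo.ˌka.fo.ˌro.mo.ˌbo.

primary 1, secondary 3, 5, 7, 9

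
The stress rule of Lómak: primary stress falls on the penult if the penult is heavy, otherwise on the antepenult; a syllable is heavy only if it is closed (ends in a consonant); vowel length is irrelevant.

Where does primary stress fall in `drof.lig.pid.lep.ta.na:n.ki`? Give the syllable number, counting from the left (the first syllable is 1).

Weights: 5 ta L, 6 na:n H, 7 ki L.
The penult (syllable 6, na:n) is heavy, so it takes stress.
Primary stress: syllable 6 → drof.lig.pid.lep.ta.ˈna:n.ki.

6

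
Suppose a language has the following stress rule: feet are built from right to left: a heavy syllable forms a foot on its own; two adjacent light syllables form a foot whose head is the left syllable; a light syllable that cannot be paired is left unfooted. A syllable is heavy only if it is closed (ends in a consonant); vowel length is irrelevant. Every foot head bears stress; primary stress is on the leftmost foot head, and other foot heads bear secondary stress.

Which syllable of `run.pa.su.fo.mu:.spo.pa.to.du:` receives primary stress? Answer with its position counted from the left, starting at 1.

Weights: 1 run H, 2 pa L, 3 su L, 4 fo L, 5 mu: L, 6 spo L, 7 pa L, 8 to L, 9 du: L.
Parse right to left (heavy = foot alone; LL = one foot; stranded L unfooted): (ˈrun) (ˈpa.su) (ˈfo.mu:) (ˈspo.pa) (ˈto.du:).
Foot heads: 1, 2, 4, 6, 8.
Primary stress on the leftmost head = syllable 1.
Primary stress: syllable 1 → ˈrun.pa.su.fo.mu:.spo.pa.to.du:.

1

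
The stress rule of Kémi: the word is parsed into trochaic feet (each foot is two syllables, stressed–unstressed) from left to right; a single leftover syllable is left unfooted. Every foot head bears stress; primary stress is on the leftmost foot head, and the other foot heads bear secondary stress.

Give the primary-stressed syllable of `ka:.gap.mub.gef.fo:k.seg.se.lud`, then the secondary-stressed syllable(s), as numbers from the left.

primary 1, secondary 3, 5, 7

Parse left to right into trochaic (ˈσσ) feet: (ˈka:.gap) (ˈmub.gef) (ˈfo:k.seg) (ˈse.lud).
Foot heads (stressed positions): 1, 3, 5, 7.
End Rule Leftmost: primary stress on the leftmost head = syllable 1.
Secondary stress on 3, 5, 7: ˈka:.gap.ˌmub.gef.ˌfo:k.seg.ˌse.lud.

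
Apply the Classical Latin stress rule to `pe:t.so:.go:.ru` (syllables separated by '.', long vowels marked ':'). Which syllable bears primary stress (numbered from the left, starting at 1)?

3

Classical Latin: stress the penult if heavy (long vowel or closed), else the antepenult.
Weights: 2 so: H, 3 go: H, 4 ru L.
The penult (syllable 3, go:) is heavy, so it takes stress.
Stress on syllable 3: pe:t.so:.ˈgo:.ru.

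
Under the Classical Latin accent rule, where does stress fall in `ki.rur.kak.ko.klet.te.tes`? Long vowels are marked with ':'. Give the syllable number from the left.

Classical Latin: stress the penult if heavy (long vowel or closed), else the antepenult.
Weights: 5 klet H, 6 te L, 7 tes H.
The penult (syllable 6, te) is light, so stress falls on the antepenult (syllable 5, klet).
Stress on syllable 5: ki.rur.kak.ko.ˈklet.te.tes.

5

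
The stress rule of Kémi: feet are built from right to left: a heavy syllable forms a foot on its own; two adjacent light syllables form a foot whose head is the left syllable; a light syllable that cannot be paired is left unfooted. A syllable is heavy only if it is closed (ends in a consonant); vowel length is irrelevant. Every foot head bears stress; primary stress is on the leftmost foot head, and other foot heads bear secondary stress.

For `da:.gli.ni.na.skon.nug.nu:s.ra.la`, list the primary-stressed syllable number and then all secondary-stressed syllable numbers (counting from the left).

primary 1, secondary 3, 5, 6, 7, 8

Weights: 1 da: L, 2 gli L, 3 ni L, 4 na L, 5 skon H, 6 nug H, 7 nu:s H, 8 ra L, 9 la L.
Parse right to left (heavy = foot alone; LL = one foot; stranded L unfooted): (ˈda:.gli) (ˈni.na) (ˈskon) (ˈnug) (ˈnu:s) (ˈra.la).
Foot heads: 1, 3, 5, 6, 7, 8.
Primary stress on the leftmost head = syllable 1.
Secondary stress on 3, 5, 6, 7, 8: ˈda:.gli.ˌni.na.ˌskon.ˌnug.ˌnu:s.ˌra.la.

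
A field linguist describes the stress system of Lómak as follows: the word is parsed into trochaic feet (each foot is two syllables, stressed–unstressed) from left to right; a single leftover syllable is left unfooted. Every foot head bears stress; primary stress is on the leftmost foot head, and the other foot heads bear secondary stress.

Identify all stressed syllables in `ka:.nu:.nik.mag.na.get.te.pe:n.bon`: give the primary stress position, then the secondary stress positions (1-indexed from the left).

Parse left to right into trochaic (ˈσσ) feet: (ˈka:.nu:) (ˈnik.mag) (ˈna.get) (ˈte.pe:n) bon. Syllable 9 is left unfooted.
Foot heads (stressed positions): 1, 3, 5, 7.
End Rule Leftmost: primary stress on the leftmost head = syllable 1.
Secondary stress on 3, 5, 7: ˈka:.nu:.ˌnik.mag.ˌna.get.ˌte.pe:n.bon.

primary 1, secondary 3, 5, 7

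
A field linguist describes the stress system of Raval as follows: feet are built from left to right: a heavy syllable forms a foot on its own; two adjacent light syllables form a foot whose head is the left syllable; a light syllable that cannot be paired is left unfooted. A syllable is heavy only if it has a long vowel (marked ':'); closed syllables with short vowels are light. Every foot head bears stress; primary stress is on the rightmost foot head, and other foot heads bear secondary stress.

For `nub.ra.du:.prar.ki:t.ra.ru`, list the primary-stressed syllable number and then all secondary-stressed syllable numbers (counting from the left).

Weights: 1 nub L, 2 ra L, 3 du: H, 4 prar L, 5 ki:t H, 6 ra L, 7 ru L.
Parse left to right (heavy = foot alone; LL = one foot; stranded L unfooted): (ˈnub.ra) (ˈdu:) prar (ˈki:t) (ˈra.ru).
Foot heads: 1, 3, 5, 6.
Primary stress on the rightmost head = syllable 6.
Secondary stress on 1, 3, 5: ˌnub.ra.ˌdu:.prar.ˌki:t.ˈra.ru.

primary 6, secondary 1, 3, 5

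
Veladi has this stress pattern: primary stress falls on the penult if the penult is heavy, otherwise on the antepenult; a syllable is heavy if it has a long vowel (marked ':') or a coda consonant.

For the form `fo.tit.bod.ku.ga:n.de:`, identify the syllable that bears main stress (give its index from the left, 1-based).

Weights: 4 ku L, 5 ga:n H, 6 de: H.
The penult (syllable 5, ga:n) is heavy, so it takes stress.
Primary stress: syllable 5 → fo.tit.bod.ku.ˈga:n.de:.

5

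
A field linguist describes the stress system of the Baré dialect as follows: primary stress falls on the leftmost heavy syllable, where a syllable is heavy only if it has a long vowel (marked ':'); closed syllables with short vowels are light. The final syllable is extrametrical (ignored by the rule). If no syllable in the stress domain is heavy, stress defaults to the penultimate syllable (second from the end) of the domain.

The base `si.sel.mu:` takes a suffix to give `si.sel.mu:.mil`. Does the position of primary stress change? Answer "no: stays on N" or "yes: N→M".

Base `si.sel.mu:` (3 syllables):
  The final syllable (3, mu:) is extrametrical; the stress domain is syllables 1–2.
  Weights: 1 si L, 2 sel L.
  No heavy syllable in the domain; default to the penultimate syllable (second from the end) of the domain = syllable 1.
  → primary stress on syllable 1.
Suffixed `si.sel.mu:.mil` (4 syllables):
  The final syllable (4, mil) is extrametrical; the stress domain is syllables 1–3.
  Weights: 1 si L, 2 sel L, 3 mu: H.
  Heavy syllables in the domain: 3. The leftmost is syllable 3 (mu:).
  → primary stress on syllable 3.

yes: 1→3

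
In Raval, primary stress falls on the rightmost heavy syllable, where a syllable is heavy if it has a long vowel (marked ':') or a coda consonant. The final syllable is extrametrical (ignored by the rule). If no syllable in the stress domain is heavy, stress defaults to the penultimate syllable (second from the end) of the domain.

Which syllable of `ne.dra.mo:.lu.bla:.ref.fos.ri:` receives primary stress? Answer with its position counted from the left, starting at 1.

The final syllable (8, ri:) is extrametrical; the stress domain is syllables 1–7.
Weights: 1 ne L, 2 dra L, 3 mo: H, 4 lu L, 5 bla: H, 6 ref H, 7 fos H.
Heavy syllables in the domain: 3, 5, 6, 7. The rightmost is syllable 7 (fos).
Primary stress: syllable 7 → ne.dra.mo:.lu.bla:.ref.ˈfos.ri:.

7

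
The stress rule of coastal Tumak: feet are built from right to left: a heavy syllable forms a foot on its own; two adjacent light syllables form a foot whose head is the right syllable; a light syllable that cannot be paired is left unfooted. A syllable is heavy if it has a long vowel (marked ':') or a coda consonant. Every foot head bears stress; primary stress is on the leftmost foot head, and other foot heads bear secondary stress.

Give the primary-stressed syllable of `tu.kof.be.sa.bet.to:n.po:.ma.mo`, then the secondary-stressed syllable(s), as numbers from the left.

Weights: 1 tu L, 2 kof H, 3 be L, 4 sa L, 5 bet H, 6 to:n H, 7 po: H, 8 ma L, 9 mo L.
Parse right to left (heavy = foot alone; LL = one foot; stranded L unfooted): tu (ˈkof) (be.ˈsa) (ˈbet) (ˈto:n) (ˈpo:) (ma.ˈmo).
Foot heads: 2, 4, 5, 6, 7, 9.
Primary stress on the leftmost head = syllable 2.
Secondary stress on 4, 5, 6, 7, 9: tu.ˈkof.be.ˌsa.ˌbet.ˌto:n.ˌpo:.ma.ˌmo.

primary 2, secondary 4, 5, 6, 7, 9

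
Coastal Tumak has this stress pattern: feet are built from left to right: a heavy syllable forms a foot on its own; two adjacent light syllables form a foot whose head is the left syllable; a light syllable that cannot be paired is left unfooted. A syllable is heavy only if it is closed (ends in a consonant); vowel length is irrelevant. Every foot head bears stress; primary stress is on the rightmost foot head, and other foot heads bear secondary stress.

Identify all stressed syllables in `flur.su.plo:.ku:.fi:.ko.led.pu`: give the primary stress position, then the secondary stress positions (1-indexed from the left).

primary 7, secondary 1, 2, 4

Weights: 1 flur H, 2 su L, 3 plo: L, 4 ku: L, 5 fi: L, 6 ko L, 7 led H, 8 pu L.
Parse left to right (heavy = foot alone; LL = one foot; stranded L unfooted): (ˈflur) (ˈsu.plo:) (ˈku:.fi:) ko (ˈled) pu.
Foot heads: 1, 2, 4, 7.
Primary stress on the rightmost head = syllable 7.
Secondary stress on 1, 2, 4: ˌflur.ˌsu.plo:.ˌku:.fi:.ko.ˈled.pu.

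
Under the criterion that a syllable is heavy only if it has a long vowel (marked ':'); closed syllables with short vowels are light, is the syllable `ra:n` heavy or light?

heavy

`ra:n`: long vowel, closed (coda /n/). Long vowel → heavy.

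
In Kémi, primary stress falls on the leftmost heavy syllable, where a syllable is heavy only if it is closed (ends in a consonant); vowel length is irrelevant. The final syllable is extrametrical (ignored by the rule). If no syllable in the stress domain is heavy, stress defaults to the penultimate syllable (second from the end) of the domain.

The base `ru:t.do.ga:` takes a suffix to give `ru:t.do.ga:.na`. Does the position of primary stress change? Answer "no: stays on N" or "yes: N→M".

no: stays on 1

Base `ru:t.do.ga:` (3 syllables):
  The final syllable (3, ga:) is extrametrical; the stress domain is syllables 1–2.
  Weights: 1 ru:t H, 2 do L.
  Heavy syllables in the domain: 1. The leftmost is syllable 1 (ru:t).
  → primary stress on syllable 1.
Suffixed `ru:t.do.ga:.na` (4 syllables):
  The final syllable (4, na) is extrametrical; the stress domain is syllables 1–3.
  Weights: 1 ru:t H, 2 do L, 3 ga: L.
  Heavy syllables in the domain: 1. The leftmost is syllable 1 (ru:t).
  → primary stress on syllable 1.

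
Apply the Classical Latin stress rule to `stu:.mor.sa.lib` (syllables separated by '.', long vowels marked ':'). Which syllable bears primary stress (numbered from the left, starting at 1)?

Classical Latin: stress the penult if heavy (long vowel or closed), else the antepenult.
Weights: 2 mor H, 3 sa L, 4 lib H.
The penult (syllable 3, sa) is light, so stress falls on the antepenult (syllable 2, mor).
Stress on syllable 2: stu:.ˈmor.sa.lib.

2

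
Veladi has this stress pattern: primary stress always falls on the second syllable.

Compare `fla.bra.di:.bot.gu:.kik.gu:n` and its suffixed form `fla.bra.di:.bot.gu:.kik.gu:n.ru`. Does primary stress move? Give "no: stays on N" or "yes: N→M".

no: stays on 2

Base `fla.bra.di:.bot.gu:.kik.gu:n` (7 syllables):
  The word has 7 syllables; the second syllable is syllable 2 (bra).
  → primary stress on syllable 2.
Suffixed `fla.bra.di:.bot.gu:.kik.gu:n.ru` (8 syllables):
  The word has 8 syllables; the second syllable is syllable 2 (bra).
  → primary stress on syllable 2.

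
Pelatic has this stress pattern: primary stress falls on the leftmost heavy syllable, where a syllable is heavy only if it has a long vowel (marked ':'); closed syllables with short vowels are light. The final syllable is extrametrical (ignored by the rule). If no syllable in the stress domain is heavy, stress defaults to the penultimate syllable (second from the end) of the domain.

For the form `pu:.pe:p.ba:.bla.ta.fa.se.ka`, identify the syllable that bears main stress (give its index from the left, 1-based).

The final syllable (8, ka) is extrametrical; the stress domain is syllables 1–7.
Weights: 1 pu: H, 2 pe:p H, 3 ba: H, 4 bla L, 5 ta L, 6 fa L, 7 se L.
Heavy syllables in the domain: 1, 2, 3. The leftmost is syllable 1 (pu:).
Primary stress: syllable 1 → ˈpu:.pe:p.ba:.bla.ta.fa.se.ka.

1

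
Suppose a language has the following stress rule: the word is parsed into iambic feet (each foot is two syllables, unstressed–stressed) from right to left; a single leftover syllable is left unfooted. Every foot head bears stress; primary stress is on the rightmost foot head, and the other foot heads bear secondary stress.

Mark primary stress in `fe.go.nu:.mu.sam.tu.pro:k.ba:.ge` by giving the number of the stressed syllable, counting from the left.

9

Parse right to left into iambic (σˈσ) feet: fe (go.ˈnu:) (mu.ˈsam) (tu.ˈpro:k) (ba:.ˈge). Syllable 1 is left unfooted.
Foot heads (stressed positions): 3, 5, 7, 9.
End Rule Rightmost: primary stress on the rightmost head = syllable 9.
Primary stress: syllable 9 → fe.go.nu:.mu.sam.tu.pro:k.ba:.ˈge.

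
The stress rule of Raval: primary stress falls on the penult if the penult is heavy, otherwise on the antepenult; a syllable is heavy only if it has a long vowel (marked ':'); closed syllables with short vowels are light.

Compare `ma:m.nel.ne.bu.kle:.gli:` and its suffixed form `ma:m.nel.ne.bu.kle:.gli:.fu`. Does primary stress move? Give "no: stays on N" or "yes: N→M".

Base `ma:m.nel.ne.bu.kle:.gli:` (6 syllables):
  Weights: 4 bu L, 5 kle: H, 6 gli: H.
  The penult (syllable 5, kle:) is heavy, so it takes stress.
  → primary stress on syllable 5.
Suffixed `ma:m.nel.ne.bu.kle:.gli:.fu` (7 syllables):
  Weights: 5 kle: H, 6 gli: H, 7 fu L.
  The penult (syllable 6, gli:) is heavy, so it takes stress.
  → primary stress on syllable 6.

yes: 5→6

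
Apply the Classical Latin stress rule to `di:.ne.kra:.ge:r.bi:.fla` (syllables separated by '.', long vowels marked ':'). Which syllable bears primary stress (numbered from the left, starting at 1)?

Classical Latin: stress the penult if heavy (long vowel or closed), else the antepenult.
Weights: 4 ge:r H, 5 bi: H, 6 fla L.
The penult (syllable 5, bi:) is heavy, so it takes stress.
Stress on syllable 5: di:.ne.kra:.ge:r.ˈbi:.fla.

5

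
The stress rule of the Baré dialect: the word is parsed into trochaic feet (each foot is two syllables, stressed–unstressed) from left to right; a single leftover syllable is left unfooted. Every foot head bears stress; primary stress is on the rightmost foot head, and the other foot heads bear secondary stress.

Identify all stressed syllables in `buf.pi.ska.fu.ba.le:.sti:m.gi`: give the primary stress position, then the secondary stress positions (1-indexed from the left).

primary 7, secondary 1, 3, 5

Parse left to right into trochaic (ˈσσ) feet: (ˈbuf.pi) (ˈska.fu) (ˈba.le:) (ˈsti:m.gi).
Foot heads (stressed positions): 1, 3, 5, 7.
End Rule Rightmost: primary stress on the rightmost head = syllable 7.
Secondary stress on 1, 3, 5: ˌbuf.pi.ˌska.fu.ˌba.le:.ˈsti:m.gi.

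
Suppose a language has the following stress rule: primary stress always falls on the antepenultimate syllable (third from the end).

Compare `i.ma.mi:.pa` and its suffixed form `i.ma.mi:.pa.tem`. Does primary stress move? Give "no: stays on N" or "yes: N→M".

yes: 2→3

Base `i.ma.mi:.pa` (4 syllables):
  The word has 4 syllables; the antepenultimate syllable (third from the end) is syllable 2 (ma).
  → primary stress on syllable 2.
Suffixed `i.ma.mi:.pa.tem` (5 syllables):
  The word has 5 syllables; the antepenultimate syllable (third from the end) is syllable 3 (mi:).
  → primary stress on syllable 3.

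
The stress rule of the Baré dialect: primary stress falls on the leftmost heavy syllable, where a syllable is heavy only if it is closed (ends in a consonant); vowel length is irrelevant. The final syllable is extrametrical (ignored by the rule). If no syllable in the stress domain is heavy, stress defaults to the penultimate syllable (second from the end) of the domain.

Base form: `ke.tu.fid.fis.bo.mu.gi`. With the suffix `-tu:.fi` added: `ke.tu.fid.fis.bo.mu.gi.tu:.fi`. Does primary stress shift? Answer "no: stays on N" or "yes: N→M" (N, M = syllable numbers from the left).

no: stays on 3

Base `ke.tu.fid.fis.bo.mu.gi` (7 syllables):
  The final syllable (7, gi) is extrametrical; the stress domain is syllables 1–6.
  Weights: 1 ke L, 2 tu L, 3 fid H, 4 fis H, 5 bo L, 6 mu L.
  Heavy syllables in the domain: 3, 4. The leftmost is syllable 3 (fid).
  → primary stress on syllable 3.
Suffixed `ke.tu.fid.fis.bo.mu.gi.tu:.fi` (9 syllables):
  The final syllable (9, fi) is extrametrical; the stress domain is syllables 1–8.
  Weights: 1 ke L, 2 tu L, 3 fid H, 4 fis H, 5 bo L, 6 mu L, 7 gi L, 8 tu: L.
  Heavy syllables in the domain: 3, 4. The leftmost is syllable 3 (fid).
  → primary stress on syllable 3.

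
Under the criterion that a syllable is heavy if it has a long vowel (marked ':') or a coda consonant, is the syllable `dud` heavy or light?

`dud`: short vowel, closed (coda /d/). Closed → heavy.

heavy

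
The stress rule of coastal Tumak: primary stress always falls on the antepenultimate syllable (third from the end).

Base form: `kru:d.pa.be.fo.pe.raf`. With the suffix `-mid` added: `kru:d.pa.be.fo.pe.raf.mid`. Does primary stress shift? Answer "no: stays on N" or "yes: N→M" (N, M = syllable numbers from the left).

Base `kru:d.pa.be.fo.pe.raf` (6 syllables):
  The word has 6 syllables; the antepenultimate syllable (third from the end) is syllable 4 (fo).
  → primary stress on syllable 4.
Suffixed `kru:d.pa.be.fo.pe.raf.mid` (7 syllables):
  The word has 7 syllables; the antepenultimate syllable (third from the end) is syllable 5 (pe).
  → primary stress on syllable 5.

yes: 4→5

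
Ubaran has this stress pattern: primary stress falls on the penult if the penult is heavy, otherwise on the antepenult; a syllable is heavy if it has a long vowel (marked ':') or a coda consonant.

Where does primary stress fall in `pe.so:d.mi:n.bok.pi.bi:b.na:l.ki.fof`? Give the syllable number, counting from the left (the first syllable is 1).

7

Weights: 7 na:l H, 8 ki L, 9 fof H.
The penult (syllable 8, ki) is light, so stress falls on the antepenult (syllable 7, na:l).
Primary stress: syllable 7 → pe.so:d.mi:n.bok.pi.bi:b.ˈna:l.ki.fof.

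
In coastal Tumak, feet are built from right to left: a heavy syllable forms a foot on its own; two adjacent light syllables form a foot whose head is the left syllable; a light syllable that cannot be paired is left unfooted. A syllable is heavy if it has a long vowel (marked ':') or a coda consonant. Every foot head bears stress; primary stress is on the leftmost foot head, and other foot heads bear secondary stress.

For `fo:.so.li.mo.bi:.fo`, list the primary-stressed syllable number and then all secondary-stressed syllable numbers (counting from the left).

Weights: 1 fo: H, 2 so L, 3 li L, 4 mo L, 5 bi: H, 6 fo L.
Parse right to left (heavy = foot alone; LL = one foot; stranded L unfooted): (ˈfo:) so (ˈli.mo) (ˈbi:) fo.
Foot heads: 1, 3, 5.
Primary stress on the leftmost head = syllable 1.
Secondary stress on 3, 5: ˈfo:.so.ˌli.mo.ˌbi:.fo.

primary 1, secondary 3, 5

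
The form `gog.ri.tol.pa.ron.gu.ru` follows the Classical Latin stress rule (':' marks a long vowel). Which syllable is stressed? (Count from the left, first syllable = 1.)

5

Classical Latin: stress the penult if heavy (long vowel or closed), else the antepenult.
Weights: 5 ron H, 6 gu L, 7 ru L.
The penult (syllable 6, gu) is light, so stress falls on the antepenult (syllable 5, ron).
Stress on syllable 5: gog.ri.tol.pa.ˈron.gu.ru.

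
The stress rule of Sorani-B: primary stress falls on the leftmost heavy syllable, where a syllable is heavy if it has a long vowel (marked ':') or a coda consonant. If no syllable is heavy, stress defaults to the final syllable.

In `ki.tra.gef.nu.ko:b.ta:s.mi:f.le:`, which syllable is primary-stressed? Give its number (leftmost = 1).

3

Weights: 1 ki L, 2 tra L, 3 gef H, 4 nu L, 5 ko:b H, 6 ta:s H, 7 mi:f H, 8 le: H.
Heavy syllables in the domain: 3, 5, 6, 7, 8. The leftmost is syllable 3 (gef).
Primary stress: syllable 3 → ki.tra.ˈgef.nu.ko:b.ta:s.mi:f.le:.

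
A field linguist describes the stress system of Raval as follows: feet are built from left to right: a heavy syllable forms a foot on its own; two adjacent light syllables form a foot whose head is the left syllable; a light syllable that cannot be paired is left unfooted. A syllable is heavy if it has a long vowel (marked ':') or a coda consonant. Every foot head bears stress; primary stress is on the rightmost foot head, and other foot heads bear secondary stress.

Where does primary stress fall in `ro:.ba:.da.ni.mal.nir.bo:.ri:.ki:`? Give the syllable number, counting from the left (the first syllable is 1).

Weights: 1 ro: H, 2 ba: H, 3 da L, 4 ni L, 5 mal H, 6 nir H, 7 bo: H, 8 ri: H, 9 ki: H.
Parse left to right (heavy = foot alone; LL = one foot; stranded L unfooted): (ˈro:) (ˈba:) (ˈda.ni) (ˈmal) (ˈnir) (ˈbo:) (ˈri:) (ˈki:).
Foot heads: 1, 2, 3, 5, 6, 7, 8, 9.
Primary stress on the rightmost head = syllable 9.
Primary stress: syllable 9 → ro:.ba:.da.ni.mal.nir.bo:.ri:.ˈki:.

9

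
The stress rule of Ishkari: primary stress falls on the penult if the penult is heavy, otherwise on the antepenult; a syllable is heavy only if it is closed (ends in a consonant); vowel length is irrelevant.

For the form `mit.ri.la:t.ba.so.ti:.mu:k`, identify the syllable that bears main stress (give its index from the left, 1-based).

Weights: 5 so L, 6 ti: L, 7 mu:k H.
The penult (syllable 6, ti:) is light, so stress falls on the antepenult (syllable 5, so).
Primary stress: syllable 5 → mit.ri.la:t.ba.ˈso.ti:.mu:k.

5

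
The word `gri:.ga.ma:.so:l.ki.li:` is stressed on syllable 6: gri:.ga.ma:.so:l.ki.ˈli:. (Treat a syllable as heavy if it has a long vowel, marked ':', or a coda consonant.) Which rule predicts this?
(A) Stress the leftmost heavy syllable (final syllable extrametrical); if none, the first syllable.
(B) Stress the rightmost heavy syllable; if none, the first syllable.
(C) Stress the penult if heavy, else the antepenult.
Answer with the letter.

Rule A → syllable 1 (observed: 6).
Rule B → syllable 6 ✓.
Rule C → syllable 4 (observed: 6).

B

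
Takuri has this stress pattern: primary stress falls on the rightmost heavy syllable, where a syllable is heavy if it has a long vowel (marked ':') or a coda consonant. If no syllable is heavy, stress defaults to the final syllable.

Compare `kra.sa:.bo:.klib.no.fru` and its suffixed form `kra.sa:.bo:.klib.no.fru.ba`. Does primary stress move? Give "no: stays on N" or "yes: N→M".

no: stays on 4

Base `kra.sa:.bo:.klib.no.fru` (6 syllables):
  Weights: 1 kra L, 2 sa: H, 3 bo: H, 4 klib H, 5 no L, 6 fru L.
  Heavy syllables in the domain: 2, 3, 4. The rightmost is syllable 4 (klib).
  → primary stress on syllable 4.
Suffixed `kra.sa:.bo:.klib.no.fru.ba` (7 syllables):
  Weights: 1 kra L, 2 sa: H, 3 bo: H, 4 klib H, 5 no L, 6 fru L, 7 ba L.
  Heavy syllables in the domain: 2, 3, 4. The rightmost is syllable 4 (klib).
  → primary stress on syllable 4.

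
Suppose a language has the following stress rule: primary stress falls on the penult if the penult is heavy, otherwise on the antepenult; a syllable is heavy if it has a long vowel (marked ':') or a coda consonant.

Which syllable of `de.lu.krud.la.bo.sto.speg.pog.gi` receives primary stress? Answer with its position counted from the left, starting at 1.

8

Weights: 7 speg H, 8 pog H, 9 gi L.
The penult (syllable 8, pog) is heavy, so it takes stress.
Primary stress: syllable 8 → de.lu.krud.la.bo.sto.speg.ˈpog.gi.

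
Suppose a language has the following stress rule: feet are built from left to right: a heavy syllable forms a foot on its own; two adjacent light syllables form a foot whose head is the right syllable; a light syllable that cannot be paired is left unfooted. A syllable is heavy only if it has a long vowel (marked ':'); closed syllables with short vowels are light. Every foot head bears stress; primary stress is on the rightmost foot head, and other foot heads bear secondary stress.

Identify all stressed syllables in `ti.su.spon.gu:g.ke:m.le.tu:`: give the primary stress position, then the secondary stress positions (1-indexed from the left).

Weights: 1 ti L, 2 su L, 3 spon L, 4 gu:g H, 5 ke:m H, 6 le L, 7 tu: H.
Parse left to right (heavy = foot alone; LL = one foot; stranded L unfooted): (ti.ˈsu) spon (ˈgu:g) (ˈke:m) le (ˈtu:).
Foot heads: 2, 4, 5, 7.
Primary stress on the rightmost head = syllable 7.
Secondary stress on 2, 4, 5: ti.ˌsu.spon.ˌgu:g.ˌke:m.le.ˈtu:.

primary 7, secondary 2, 4, 5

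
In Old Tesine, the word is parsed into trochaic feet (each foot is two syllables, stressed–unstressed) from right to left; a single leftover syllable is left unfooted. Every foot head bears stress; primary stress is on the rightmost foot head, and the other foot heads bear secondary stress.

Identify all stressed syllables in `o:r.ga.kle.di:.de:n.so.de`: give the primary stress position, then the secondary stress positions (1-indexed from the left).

Parse right to left into trochaic (ˈσσ) feet: o:r (ˈga.kle) (ˈdi:.de:n) (ˈso.de). Syllable 1 is left unfooted.
Foot heads (stressed positions): 2, 4, 6.
End Rule Rightmost: primary stress on the rightmost head = syllable 6.
Secondary stress on 2, 4: o:r.ˌga.kle.ˌdi:.de:n.ˈso.de.

primary 6, secondary 2, 4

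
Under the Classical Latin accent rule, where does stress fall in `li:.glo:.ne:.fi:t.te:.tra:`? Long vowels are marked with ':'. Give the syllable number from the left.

5

Classical Latin: stress the penult if heavy (long vowel or closed), else the antepenult.
Weights: 4 fi:t H, 5 te: H, 6 tra: H.
The penult (syllable 5, te:) is heavy, so it takes stress.
Stress on syllable 5: li:.glo:.ne:.fi:t.ˈte:.tra:.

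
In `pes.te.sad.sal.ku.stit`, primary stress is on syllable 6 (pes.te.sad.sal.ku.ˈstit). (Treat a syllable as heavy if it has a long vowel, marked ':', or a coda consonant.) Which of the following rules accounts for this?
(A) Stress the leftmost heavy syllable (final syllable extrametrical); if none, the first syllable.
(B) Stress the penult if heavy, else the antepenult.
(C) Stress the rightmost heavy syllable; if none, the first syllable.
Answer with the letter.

C

Rule A → syllable 1 (observed: 6).
Rule B → syllable 4 (observed: 6).
Rule C → syllable 6 ✓.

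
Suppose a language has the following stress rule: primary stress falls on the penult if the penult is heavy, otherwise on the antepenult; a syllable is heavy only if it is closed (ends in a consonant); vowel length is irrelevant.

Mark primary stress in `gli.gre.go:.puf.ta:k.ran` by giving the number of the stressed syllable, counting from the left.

Weights: 4 puf H, 5 ta:k H, 6 ran H.
The penult (syllable 5, ta:k) is heavy, so it takes stress.
Primary stress: syllable 5 → gli.gre.go:.puf.ˈta:k.ran.

5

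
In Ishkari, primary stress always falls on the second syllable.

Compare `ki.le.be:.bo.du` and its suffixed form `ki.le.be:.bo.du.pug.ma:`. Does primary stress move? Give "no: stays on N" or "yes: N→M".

Base `ki.le.be:.bo.du` (5 syllables):
  The word has 5 syllables; the second syllable is syllable 2 (le).
  → primary stress on syllable 2.
Suffixed `ki.le.be:.bo.du.pug.ma:` (7 syllables):
  The word has 7 syllables; the second syllable is syllable 2 (le).
  → primary stress on syllable 2.

no: stays on 2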